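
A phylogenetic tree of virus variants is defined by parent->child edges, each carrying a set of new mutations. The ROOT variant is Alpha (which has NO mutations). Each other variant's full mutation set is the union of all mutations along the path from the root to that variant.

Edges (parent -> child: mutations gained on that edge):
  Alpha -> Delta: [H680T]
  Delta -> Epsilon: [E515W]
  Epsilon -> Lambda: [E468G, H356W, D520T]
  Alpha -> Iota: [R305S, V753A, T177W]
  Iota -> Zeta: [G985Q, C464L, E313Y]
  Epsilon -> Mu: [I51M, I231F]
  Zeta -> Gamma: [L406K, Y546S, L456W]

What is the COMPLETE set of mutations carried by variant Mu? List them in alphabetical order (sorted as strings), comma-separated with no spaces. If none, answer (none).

Answer: E515W,H680T,I231F,I51M

Derivation:
At Alpha: gained [] -> total []
At Delta: gained ['H680T'] -> total ['H680T']
At Epsilon: gained ['E515W'] -> total ['E515W', 'H680T']
At Mu: gained ['I51M', 'I231F'] -> total ['E515W', 'H680T', 'I231F', 'I51M']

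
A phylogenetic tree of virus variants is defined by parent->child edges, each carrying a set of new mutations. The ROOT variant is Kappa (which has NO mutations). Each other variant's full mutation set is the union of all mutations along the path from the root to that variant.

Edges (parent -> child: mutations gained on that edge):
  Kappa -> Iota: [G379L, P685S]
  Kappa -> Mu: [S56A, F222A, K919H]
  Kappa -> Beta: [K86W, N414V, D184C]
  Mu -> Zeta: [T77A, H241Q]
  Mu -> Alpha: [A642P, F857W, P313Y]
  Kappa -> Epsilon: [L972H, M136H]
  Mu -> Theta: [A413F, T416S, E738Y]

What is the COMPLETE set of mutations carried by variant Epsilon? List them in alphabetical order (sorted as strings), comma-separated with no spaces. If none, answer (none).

At Kappa: gained [] -> total []
At Epsilon: gained ['L972H', 'M136H'] -> total ['L972H', 'M136H']

Answer: L972H,M136H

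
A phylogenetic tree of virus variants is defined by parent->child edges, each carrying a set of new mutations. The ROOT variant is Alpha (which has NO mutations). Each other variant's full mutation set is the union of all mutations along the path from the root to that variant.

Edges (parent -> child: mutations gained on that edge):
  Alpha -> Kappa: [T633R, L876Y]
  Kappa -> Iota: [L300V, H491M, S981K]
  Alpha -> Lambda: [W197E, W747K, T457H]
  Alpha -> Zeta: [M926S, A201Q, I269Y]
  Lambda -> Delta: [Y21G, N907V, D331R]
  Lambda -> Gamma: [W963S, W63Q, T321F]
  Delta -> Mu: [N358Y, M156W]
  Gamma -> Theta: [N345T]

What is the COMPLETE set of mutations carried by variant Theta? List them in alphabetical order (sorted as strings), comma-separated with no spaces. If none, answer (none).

Answer: N345T,T321F,T457H,W197E,W63Q,W747K,W963S

Derivation:
At Alpha: gained [] -> total []
At Lambda: gained ['W197E', 'W747K', 'T457H'] -> total ['T457H', 'W197E', 'W747K']
At Gamma: gained ['W963S', 'W63Q', 'T321F'] -> total ['T321F', 'T457H', 'W197E', 'W63Q', 'W747K', 'W963S']
At Theta: gained ['N345T'] -> total ['N345T', 'T321F', 'T457H', 'W197E', 'W63Q', 'W747K', 'W963S']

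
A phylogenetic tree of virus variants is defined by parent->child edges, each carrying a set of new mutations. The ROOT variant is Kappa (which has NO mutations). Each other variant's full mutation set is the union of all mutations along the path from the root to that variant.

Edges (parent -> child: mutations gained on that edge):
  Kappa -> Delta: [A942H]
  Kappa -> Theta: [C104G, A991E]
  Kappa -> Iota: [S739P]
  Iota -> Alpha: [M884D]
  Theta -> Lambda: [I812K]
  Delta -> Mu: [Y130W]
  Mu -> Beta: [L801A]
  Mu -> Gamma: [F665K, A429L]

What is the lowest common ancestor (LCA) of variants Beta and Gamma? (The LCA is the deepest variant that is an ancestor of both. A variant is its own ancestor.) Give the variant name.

Answer: Mu

Derivation:
Path from root to Beta: Kappa -> Delta -> Mu -> Beta
  ancestors of Beta: {Kappa, Delta, Mu, Beta}
Path from root to Gamma: Kappa -> Delta -> Mu -> Gamma
  ancestors of Gamma: {Kappa, Delta, Mu, Gamma}
Common ancestors: {Kappa, Delta, Mu}
Walk up from Gamma: Gamma (not in ancestors of Beta), Mu (in ancestors of Beta), Delta (in ancestors of Beta), Kappa (in ancestors of Beta)
Deepest common ancestor (LCA) = Mu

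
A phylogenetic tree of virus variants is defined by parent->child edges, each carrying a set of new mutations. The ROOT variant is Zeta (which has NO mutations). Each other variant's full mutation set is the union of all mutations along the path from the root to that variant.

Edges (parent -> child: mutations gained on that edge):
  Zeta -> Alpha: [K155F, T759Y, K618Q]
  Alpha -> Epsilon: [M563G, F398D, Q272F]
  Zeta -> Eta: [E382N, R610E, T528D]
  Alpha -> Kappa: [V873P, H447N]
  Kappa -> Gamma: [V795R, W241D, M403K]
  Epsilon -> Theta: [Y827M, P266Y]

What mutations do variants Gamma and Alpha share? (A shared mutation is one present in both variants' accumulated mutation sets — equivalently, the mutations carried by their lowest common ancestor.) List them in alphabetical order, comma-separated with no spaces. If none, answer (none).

Accumulating mutations along path to Gamma:
  At Zeta: gained [] -> total []
  At Alpha: gained ['K155F', 'T759Y', 'K618Q'] -> total ['K155F', 'K618Q', 'T759Y']
  At Kappa: gained ['V873P', 'H447N'] -> total ['H447N', 'K155F', 'K618Q', 'T759Y', 'V873P']
  At Gamma: gained ['V795R', 'W241D', 'M403K'] -> total ['H447N', 'K155F', 'K618Q', 'M403K', 'T759Y', 'V795R', 'V873P', 'W241D']
Mutations(Gamma) = ['H447N', 'K155F', 'K618Q', 'M403K', 'T759Y', 'V795R', 'V873P', 'W241D']
Accumulating mutations along path to Alpha:
  At Zeta: gained [] -> total []
  At Alpha: gained ['K155F', 'T759Y', 'K618Q'] -> total ['K155F', 'K618Q', 'T759Y']
Mutations(Alpha) = ['K155F', 'K618Q', 'T759Y']
Intersection: ['H447N', 'K155F', 'K618Q', 'M403K', 'T759Y', 'V795R', 'V873P', 'W241D'] ∩ ['K155F', 'K618Q', 'T759Y'] = ['K155F', 'K618Q', 'T759Y']

Answer: K155F,K618Q,T759Y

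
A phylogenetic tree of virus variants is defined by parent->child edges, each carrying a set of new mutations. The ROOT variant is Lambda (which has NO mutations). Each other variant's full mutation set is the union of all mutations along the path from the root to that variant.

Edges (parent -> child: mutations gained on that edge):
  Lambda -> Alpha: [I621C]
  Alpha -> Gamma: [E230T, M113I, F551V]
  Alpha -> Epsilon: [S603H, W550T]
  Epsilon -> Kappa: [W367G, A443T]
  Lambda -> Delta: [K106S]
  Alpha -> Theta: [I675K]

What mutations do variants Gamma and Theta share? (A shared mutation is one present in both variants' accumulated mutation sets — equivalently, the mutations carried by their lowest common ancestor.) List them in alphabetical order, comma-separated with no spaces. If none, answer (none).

Accumulating mutations along path to Gamma:
  At Lambda: gained [] -> total []
  At Alpha: gained ['I621C'] -> total ['I621C']
  At Gamma: gained ['E230T', 'M113I', 'F551V'] -> total ['E230T', 'F551V', 'I621C', 'M113I']
Mutations(Gamma) = ['E230T', 'F551V', 'I621C', 'M113I']
Accumulating mutations along path to Theta:
  At Lambda: gained [] -> total []
  At Alpha: gained ['I621C'] -> total ['I621C']
  At Theta: gained ['I675K'] -> total ['I621C', 'I675K']
Mutations(Theta) = ['I621C', 'I675K']
Intersection: ['E230T', 'F551V', 'I621C', 'M113I'] ∩ ['I621C', 'I675K'] = ['I621C']

Answer: I621C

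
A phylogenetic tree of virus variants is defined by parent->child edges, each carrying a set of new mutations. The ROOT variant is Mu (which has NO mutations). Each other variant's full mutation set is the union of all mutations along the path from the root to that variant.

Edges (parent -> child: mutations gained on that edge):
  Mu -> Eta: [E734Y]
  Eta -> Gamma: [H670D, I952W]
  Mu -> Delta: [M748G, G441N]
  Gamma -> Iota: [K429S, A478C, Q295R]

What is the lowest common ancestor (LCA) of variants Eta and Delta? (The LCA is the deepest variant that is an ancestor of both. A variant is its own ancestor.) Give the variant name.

Answer: Mu

Derivation:
Path from root to Eta: Mu -> Eta
  ancestors of Eta: {Mu, Eta}
Path from root to Delta: Mu -> Delta
  ancestors of Delta: {Mu, Delta}
Common ancestors: {Mu}
Walk up from Delta: Delta (not in ancestors of Eta), Mu (in ancestors of Eta)
Deepest common ancestor (LCA) = Mu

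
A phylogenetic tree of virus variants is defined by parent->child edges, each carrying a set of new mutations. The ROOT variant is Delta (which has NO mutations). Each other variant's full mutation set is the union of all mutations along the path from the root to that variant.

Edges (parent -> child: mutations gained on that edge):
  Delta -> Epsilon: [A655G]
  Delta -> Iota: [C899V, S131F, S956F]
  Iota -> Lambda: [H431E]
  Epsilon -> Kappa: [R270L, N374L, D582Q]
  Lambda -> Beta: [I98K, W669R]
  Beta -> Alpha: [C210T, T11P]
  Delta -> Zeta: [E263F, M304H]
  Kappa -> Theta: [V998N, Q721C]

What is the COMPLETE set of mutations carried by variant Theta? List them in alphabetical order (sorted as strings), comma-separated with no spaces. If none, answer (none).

At Delta: gained [] -> total []
At Epsilon: gained ['A655G'] -> total ['A655G']
At Kappa: gained ['R270L', 'N374L', 'D582Q'] -> total ['A655G', 'D582Q', 'N374L', 'R270L']
At Theta: gained ['V998N', 'Q721C'] -> total ['A655G', 'D582Q', 'N374L', 'Q721C', 'R270L', 'V998N']

Answer: A655G,D582Q,N374L,Q721C,R270L,V998N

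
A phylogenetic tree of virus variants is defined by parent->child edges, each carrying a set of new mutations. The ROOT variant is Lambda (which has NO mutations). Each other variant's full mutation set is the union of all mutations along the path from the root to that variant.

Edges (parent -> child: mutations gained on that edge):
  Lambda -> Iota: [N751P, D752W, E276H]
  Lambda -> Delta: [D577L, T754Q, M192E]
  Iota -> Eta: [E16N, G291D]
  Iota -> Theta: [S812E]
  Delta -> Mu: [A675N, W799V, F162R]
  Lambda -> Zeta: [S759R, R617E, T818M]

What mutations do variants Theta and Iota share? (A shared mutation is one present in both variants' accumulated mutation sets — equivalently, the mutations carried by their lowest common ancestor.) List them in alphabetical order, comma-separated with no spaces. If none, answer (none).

Answer: D752W,E276H,N751P

Derivation:
Accumulating mutations along path to Theta:
  At Lambda: gained [] -> total []
  At Iota: gained ['N751P', 'D752W', 'E276H'] -> total ['D752W', 'E276H', 'N751P']
  At Theta: gained ['S812E'] -> total ['D752W', 'E276H', 'N751P', 'S812E']
Mutations(Theta) = ['D752W', 'E276H', 'N751P', 'S812E']
Accumulating mutations along path to Iota:
  At Lambda: gained [] -> total []
  At Iota: gained ['N751P', 'D752W', 'E276H'] -> total ['D752W', 'E276H', 'N751P']
Mutations(Iota) = ['D752W', 'E276H', 'N751P']
Intersection: ['D752W', 'E276H', 'N751P', 'S812E'] ∩ ['D752W', 'E276H', 'N751P'] = ['D752W', 'E276H', 'N751P']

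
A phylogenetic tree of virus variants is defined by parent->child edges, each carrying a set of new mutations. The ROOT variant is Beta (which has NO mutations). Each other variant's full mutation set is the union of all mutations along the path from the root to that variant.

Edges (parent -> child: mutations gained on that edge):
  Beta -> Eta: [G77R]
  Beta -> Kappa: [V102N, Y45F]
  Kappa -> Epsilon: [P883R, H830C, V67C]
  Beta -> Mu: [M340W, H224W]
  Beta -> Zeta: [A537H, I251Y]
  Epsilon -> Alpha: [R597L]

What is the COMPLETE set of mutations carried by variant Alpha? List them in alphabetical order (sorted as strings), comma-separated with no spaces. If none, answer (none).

At Beta: gained [] -> total []
At Kappa: gained ['V102N', 'Y45F'] -> total ['V102N', 'Y45F']
At Epsilon: gained ['P883R', 'H830C', 'V67C'] -> total ['H830C', 'P883R', 'V102N', 'V67C', 'Y45F']
At Alpha: gained ['R597L'] -> total ['H830C', 'P883R', 'R597L', 'V102N', 'V67C', 'Y45F']

Answer: H830C,P883R,R597L,V102N,V67C,Y45F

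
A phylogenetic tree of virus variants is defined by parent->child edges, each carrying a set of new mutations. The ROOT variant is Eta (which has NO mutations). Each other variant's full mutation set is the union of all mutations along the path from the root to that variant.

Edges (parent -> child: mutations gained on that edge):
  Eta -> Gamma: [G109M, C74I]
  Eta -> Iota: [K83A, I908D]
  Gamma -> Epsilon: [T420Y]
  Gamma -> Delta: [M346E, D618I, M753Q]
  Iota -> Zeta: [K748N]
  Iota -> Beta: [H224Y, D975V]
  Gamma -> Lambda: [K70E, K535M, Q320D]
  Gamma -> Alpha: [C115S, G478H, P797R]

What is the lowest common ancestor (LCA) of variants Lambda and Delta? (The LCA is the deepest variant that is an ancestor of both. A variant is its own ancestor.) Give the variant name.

Path from root to Lambda: Eta -> Gamma -> Lambda
  ancestors of Lambda: {Eta, Gamma, Lambda}
Path from root to Delta: Eta -> Gamma -> Delta
  ancestors of Delta: {Eta, Gamma, Delta}
Common ancestors: {Eta, Gamma}
Walk up from Delta: Delta (not in ancestors of Lambda), Gamma (in ancestors of Lambda), Eta (in ancestors of Lambda)
Deepest common ancestor (LCA) = Gamma

Answer: Gamma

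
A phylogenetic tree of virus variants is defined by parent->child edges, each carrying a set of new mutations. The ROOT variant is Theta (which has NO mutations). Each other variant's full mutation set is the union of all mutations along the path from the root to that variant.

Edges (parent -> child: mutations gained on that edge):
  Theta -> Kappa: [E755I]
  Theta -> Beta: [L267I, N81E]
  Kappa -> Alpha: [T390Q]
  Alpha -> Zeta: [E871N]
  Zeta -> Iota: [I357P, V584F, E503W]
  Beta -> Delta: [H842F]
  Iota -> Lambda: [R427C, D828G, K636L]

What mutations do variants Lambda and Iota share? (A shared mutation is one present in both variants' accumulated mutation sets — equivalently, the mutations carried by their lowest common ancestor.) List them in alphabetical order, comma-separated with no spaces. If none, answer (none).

Accumulating mutations along path to Lambda:
  At Theta: gained [] -> total []
  At Kappa: gained ['E755I'] -> total ['E755I']
  At Alpha: gained ['T390Q'] -> total ['E755I', 'T390Q']
  At Zeta: gained ['E871N'] -> total ['E755I', 'E871N', 'T390Q']
  At Iota: gained ['I357P', 'V584F', 'E503W'] -> total ['E503W', 'E755I', 'E871N', 'I357P', 'T390Q', 'V584F']
  At Lambda: gained ['R427C', 'D828G', 'K636L'] -> total ['D828G', 'E503W', 'E755I', 'E871N', 'I357P', 'K636L', 'R427C', 'T390Q', 'V584F']
Mutations(Lambda) = ['D828G', 'E503W', 'E755I', 'E871N', 'I357P', 'K636L', 'R427C', 'T390Q', 'V584F']
Accumulating mutations along path to Iota:
  At Theta: gained [] -> total []
  At Kappa: gained ['E755I'] -> total ['E755I']
  At Alpha: gained ['T390Q'] -> total ['E755I', 'T390Q']
  At Zeta: gained ['E871N'] -> total ['E755I', 'E871N', 'T390Q']
  At Iota: gained ['I357P', 'V584F', 'E503W'] -> total ['E503W', 'E755I', 'E871N', 'I357P', 'T390Q', 'V584F']
Mutations(Iota) = ['E503W', 'E755I', 'E871N', 'I357P', 'T390Q', 'V584F']
Intersection: ['D828G', 'E503W', 'E755I', 'E871N', 'I357P', 'K636L', 'R427C', 'T390Q', 'V584F'] ∩ ['E503W', 'E755I', 'E871N', 'I357P', 'T390Q', 'V584F'] = ['E503W', 'E755I', 'E871N', 'I357P', 'T390Q', 'V584F']

Answer: E503W,E755I,E871N,I357P,T390Q,V584F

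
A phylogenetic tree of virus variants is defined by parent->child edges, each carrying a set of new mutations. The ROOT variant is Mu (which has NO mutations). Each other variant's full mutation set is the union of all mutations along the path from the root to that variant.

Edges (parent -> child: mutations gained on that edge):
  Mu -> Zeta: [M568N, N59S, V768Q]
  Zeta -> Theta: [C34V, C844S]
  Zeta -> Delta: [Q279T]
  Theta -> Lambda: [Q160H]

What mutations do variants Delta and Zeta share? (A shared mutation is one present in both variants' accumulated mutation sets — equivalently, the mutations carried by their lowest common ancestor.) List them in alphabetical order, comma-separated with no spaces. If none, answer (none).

Answer: M568N,N59S,V768Q

Derivation:
Accumulating mutations along path to Delta:
  At Mu: gained [] -> total []
  At Zeta: gained ['M568N', 'N59S', 'V768Q'] -> total ['M568N', 'N59S', 'V768Q']
  At Delta: gained ['Q279T'] -> total ['M568N', 'N59S', 'Q279T', 'V768Q']
Mutations(Delta) = ['M568N', 'N59S', 'Q279T', 'V768Q']
Accumulating mutations along path to Zeta:
  At Mu: gained [] -> total []
  At Zeta: gained ['M568N', 'N59S', 'V768Q'] -> total ['M568N', 'N59S', 'V768Q']
Mutations(Zeta) = ['M568N', 'N59S', 'V768Q']
Intersection: ['M568N', 'N59S', 'Q279T', 'V768Q'] ∩ ['M568N', 'N59S', 'V768Q'] = ['M568N', 'N59S', 'V768Q']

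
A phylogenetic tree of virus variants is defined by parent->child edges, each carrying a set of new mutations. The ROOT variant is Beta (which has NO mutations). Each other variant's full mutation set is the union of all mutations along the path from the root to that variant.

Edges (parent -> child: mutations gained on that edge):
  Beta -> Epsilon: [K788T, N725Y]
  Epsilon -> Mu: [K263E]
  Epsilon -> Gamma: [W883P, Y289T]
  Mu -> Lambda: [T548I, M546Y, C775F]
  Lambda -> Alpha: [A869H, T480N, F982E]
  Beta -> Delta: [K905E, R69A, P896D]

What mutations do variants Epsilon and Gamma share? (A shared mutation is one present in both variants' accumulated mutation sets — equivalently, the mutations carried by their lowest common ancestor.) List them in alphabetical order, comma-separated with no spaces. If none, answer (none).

Answer: K788T,N725Y

Derivation:
Accumulating mutations along path to Epsilon:
  At Beta: gained [] -> total []
  At Epsilon: gained ['K788T', 'N725Y'] -> total ['K788T', 'N725Y']
Mutations(Epsilon) = ['K788T', 'N725Y']
Accumulating mutations along path to Gamma:
  At Beta: gained [] -> total []
  At Epsilon: gained ['K788T', 'N725Y'] -> total ['K788T', 'N725Y']
  At Gamma: gained ['W883P', 'Y289T'] -> total ['K788T', 'N725Y', 'W883P', 'Y289T']
Mutations(Gamma) = ['K788T', 'N725Y', 'W883P', 'Y289T']
Intersection: ['K788T', 'N725Y'] ∩ ['K788T', 'N725Y', 'W883P', 'Y289T'] = ['K788T', 'N725Y']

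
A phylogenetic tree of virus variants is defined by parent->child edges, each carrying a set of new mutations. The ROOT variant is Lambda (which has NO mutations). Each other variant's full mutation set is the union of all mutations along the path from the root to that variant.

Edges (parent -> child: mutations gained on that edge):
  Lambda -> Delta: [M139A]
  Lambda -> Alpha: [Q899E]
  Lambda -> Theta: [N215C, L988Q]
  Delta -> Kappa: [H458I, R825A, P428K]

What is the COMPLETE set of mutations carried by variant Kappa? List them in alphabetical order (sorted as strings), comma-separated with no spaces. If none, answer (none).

Answer: H458I,M139A,P428K,R825A

Derivation:
At Lambda: gained [] -> total []
At Delta: gained ['M139A'] -> total ['M139A']
At Kappa: gained ['H458I', 'R825A', 'P428K'] -> total ['H458I', 'M139A', 'P428K', 'R825A']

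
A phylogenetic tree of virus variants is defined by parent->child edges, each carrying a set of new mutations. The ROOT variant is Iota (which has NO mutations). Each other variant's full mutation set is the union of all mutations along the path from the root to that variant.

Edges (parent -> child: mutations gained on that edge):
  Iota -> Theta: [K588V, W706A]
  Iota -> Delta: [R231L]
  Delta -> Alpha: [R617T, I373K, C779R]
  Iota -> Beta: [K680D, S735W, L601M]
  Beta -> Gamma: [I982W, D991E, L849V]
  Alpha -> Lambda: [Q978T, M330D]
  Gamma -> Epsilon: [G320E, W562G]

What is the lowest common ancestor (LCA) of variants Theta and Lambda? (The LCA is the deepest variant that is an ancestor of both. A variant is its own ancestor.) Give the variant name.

Answer: Iota

Derivation:
Path from root to Theta: Iota -> Theta
  ancestors of Theta: {Iota, Theta}
Path from root to Lambda: Iota -> Delta -> Alpha -> Lambda
  ancestors of Lambda: {Iota, Delta, Alpha, Lambda}
Common ancestors: {Iota}
Walk up from Lambda: Lambda (not in ancestors of Theta), Alpha (not in ancestors of Theta), Delta (not in ancestors of Theta), Iota (in ancestors of Theta)
Deepest common ancestor (LCA) = Iota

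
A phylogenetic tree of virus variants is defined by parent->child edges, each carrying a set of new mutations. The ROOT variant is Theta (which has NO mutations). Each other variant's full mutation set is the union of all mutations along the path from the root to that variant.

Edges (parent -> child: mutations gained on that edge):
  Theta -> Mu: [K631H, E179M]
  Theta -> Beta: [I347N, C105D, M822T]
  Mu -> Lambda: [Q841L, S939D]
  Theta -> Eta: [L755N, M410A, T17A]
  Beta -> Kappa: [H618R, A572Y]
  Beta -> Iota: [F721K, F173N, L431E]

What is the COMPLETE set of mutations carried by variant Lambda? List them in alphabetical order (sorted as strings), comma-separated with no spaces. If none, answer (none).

Answer: E179M,K631H,Q841L,S939D

Derivation:
At Theta: gained [] -> total []
At Mu: gained ['K631H', 'E179M'] -> total ['E179M', 'K631H']
At Lambda: gained ['Q841L', 'S939D'] -> total ['E179M', 'K631H', 'Q841L', 'S939D']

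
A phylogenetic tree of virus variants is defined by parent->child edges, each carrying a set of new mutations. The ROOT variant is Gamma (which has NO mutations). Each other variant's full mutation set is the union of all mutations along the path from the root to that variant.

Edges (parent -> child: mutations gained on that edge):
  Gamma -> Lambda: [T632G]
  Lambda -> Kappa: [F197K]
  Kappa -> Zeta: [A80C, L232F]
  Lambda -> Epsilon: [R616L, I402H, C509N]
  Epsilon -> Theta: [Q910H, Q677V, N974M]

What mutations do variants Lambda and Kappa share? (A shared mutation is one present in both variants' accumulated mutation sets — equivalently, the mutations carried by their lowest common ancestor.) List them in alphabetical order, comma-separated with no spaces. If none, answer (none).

Answer: T632G

Derivation:
Accumulating mutations along path to Lambda:
  At Gamma: gained [] -> total []
  At Lambda: gained ['T632G'] -> total ['T632G']
Mutations(Lambda) = ['T632G']
Accumulating mutations along path to Kappa:
  At Gamma: gained [] -> total []
  At Lambda: gained ['T632G'] -> total ['T632G']
  At Kappa: gained ['F197K'] -> total ['F197K', 'T632G']
Mutations(Kappa) = ['F197K', 'T632G']
Intersection: ['T632G'] ∩ ['F197K', 'T632G'] = ['T632G']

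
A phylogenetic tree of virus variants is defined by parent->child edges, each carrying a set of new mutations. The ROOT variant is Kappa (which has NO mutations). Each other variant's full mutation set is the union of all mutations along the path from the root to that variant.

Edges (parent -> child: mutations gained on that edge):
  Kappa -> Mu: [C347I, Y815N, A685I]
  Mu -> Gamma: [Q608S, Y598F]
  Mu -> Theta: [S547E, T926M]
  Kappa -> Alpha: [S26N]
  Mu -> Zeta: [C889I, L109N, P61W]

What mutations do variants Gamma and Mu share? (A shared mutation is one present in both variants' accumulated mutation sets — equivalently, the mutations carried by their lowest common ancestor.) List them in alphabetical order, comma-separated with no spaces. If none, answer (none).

Answer: A685I,C347I,Y815N

Derivation:
Accumulating mutations along path to Gamma:
  At Kappa: gained [] -> total []
  At Mu: gained ['C347I', 'Y815N', 'A685I'] -> total ['A685I', 'C347I', 'Y815N']
  At Gamma: gained ['Q608S', 'Y598F'] -> total ['A685I', 'C347I', 'Q608S', 'Y598F', 'Y815N']
Mutations(Gamma) = ['A685I', 'C347I', 'Q608S', 'Y598F', 'Y815N']
Accumulating mutations along path to Mu:
  At Kappa: gained [] -> total []
  At Mu: gained ['C347I', 'Y815N', 'A685I'] -> total ['A685I', 'C347I', 'Y815N']
Mutations(Mu) = ['A685I', 'C347I', 'Y815N']
Intersection: ['A685I', 'C347I', 'Q608S', 'Y598F', 'Y815N'] ∩ ['A685I', 'C347I', 'Y815N'] = ['A685I', 'C347I', 'Y815N']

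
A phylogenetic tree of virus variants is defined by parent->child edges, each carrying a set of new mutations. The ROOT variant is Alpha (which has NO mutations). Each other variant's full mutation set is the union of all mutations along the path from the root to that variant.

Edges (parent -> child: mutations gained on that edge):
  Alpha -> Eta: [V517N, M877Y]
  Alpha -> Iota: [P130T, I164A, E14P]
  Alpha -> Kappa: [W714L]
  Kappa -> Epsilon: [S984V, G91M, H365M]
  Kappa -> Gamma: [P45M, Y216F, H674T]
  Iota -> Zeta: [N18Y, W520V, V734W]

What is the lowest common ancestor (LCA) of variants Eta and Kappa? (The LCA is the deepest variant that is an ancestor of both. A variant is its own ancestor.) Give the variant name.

Path from root to Eta: Alpha -> Eta
  ancestors of Eta: {Alpha, Eta}
Path from root to Kappa: Alpha -> Kappa
  ancestors of Kappa: {Alpha, Kappa}
Common ancestors: {Alpha}
Walk up from Kappa: Kappa (not in ancestors of Eta), Alpha (in ancestors of Eta)
Deepest common ancestor (LCA) = Alpha

Answer: Alpha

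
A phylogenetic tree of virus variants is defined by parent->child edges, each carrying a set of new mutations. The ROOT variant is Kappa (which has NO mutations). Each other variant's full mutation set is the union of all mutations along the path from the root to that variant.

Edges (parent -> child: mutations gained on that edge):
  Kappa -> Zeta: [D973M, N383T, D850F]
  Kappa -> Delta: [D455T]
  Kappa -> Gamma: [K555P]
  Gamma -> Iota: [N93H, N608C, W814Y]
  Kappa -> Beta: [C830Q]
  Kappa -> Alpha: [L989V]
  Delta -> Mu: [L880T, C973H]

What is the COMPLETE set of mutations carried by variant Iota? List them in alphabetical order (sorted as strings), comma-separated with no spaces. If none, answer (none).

At Kappa: gained [] -> total []
At Gamma: gained ['K555P'] -> total ['K555P']
At Iota: gained ['N93H', 'N608C', 'W814Y'] -> total ['K555P', 'N608C', 'N93H', 'W814Y']

Answer: K555P,N608C,N93H,W814Y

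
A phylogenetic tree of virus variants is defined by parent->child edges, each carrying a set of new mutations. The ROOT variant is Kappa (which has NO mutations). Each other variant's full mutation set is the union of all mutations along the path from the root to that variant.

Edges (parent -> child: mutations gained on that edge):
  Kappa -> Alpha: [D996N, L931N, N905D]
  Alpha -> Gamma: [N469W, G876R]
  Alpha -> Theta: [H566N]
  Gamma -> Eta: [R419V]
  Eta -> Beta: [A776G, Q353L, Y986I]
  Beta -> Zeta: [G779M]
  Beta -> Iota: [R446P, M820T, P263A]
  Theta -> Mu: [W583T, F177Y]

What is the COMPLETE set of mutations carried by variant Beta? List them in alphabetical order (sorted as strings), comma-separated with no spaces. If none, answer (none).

Answer: A776G,D996N,G876R,L931N,N469W,N905D,Q353L,R419V,Y986I

Derivation:
At Kappa: gained [] -> total []
At Alpha: gained ['D996N', 'L931N', 'N905D'] -> total ['D996N', 'L931N', 'N905D']
At Gamma: gained ['N469W', 'G876R'] -> total ['D996N', 'G876R', 'L931N', 'N469W', 'N905D']
At Eta: gained ['R419V'] -> total ['D996N', 'G876R', 'L931N', 'N469W', 'N905D', 'R419V']
At Beta: gained ['A776G', 'Q353L', 'Y986I'] -> total ['A776G', 'D996N', 'G876R', 'L931N', 'N469W', 'N905D', 'Q353L', 'R419V', 'Y986I']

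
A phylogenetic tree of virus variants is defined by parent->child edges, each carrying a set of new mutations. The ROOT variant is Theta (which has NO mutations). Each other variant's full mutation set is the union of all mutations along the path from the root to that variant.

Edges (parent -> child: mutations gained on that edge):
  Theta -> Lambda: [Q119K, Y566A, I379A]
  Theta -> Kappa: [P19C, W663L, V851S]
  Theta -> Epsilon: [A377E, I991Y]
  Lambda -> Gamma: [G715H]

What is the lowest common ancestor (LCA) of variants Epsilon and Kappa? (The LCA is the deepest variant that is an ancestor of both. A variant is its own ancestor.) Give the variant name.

Answer: Theta

Derivation:
Path from root to Epsilon: Theta -> Epsilon
  ancestors of Epsilon: {Theta, Epsilon}
Path from root to Kappa: Theta -> Kappa
  ancestors of Kappa: {Theta, Kappa}
Common ancestors: {Theta}
Walk up from Kappa: Kappa (not in ancestors of Epsilon), Theta (in ancestors of Epsilon)
Deepest common ancestor (LCA) = Theta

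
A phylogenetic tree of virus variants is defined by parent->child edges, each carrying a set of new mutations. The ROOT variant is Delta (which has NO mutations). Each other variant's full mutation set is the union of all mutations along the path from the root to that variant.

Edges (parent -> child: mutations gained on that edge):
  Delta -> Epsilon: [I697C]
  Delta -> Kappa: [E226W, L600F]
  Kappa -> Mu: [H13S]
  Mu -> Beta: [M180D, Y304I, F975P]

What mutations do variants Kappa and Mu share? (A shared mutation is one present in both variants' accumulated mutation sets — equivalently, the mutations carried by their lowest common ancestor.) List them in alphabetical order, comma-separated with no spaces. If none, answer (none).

Accumulating mutations along path to Kappa:
  At Delta: gained [] -> total []
  At Kappa: gained ['E226W', 'L600F'] -> total ['E226W', 'L600F']
Mutations(Kappa) = ['E226W', 'L600F']
Accumulating mutations along path to Mu:
  At Delta: gained [] -> total []
  At Kappa: gained ['E226W', 'L600F'] -> total ['E226W', 'L600F']
  At Mu: gained ['H13S'] -> total ['E226W', 'H13S', 'L600F']
Mutations(Mu) = ['E226W', 'H13S', 'L600F']
Intersection: ['E226W', 'L600F'] ∩ ['E226W', 'H13S', 'L600F'] = ['E226W', 'L600F']

Answer: E226W,L600F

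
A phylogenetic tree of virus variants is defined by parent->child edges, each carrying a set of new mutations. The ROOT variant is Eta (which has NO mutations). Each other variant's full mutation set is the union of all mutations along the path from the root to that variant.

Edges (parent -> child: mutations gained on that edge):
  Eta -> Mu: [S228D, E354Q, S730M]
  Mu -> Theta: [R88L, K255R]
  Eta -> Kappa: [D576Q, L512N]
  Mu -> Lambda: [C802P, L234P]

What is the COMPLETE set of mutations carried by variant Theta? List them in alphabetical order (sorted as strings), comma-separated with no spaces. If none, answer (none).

Answer: E354Q,K255R,R88L,S228D,S730M

Derivation:
At Eta: gained [] -> total []
At Mu: gained ['S228D', 'E354Q', 'S730M'] -> total ['E354Q', 'S228D', 'S730M']
At Theta: gained ['R88L', 'K255R'] -> total ['E354Q', 'K255R', 'R88L', 'S228D', 'S730M']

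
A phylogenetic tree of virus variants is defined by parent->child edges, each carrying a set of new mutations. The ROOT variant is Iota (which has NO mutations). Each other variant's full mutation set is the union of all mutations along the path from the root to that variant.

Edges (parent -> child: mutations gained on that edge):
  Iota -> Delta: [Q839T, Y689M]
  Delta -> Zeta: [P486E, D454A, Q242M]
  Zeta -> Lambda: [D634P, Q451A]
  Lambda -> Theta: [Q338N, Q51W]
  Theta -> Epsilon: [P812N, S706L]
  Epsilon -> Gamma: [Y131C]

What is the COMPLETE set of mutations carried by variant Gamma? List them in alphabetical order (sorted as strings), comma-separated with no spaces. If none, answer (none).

At Iota: gained [] -> total []
At Delta: gained ['Q839T', 'Y689M'] -> total ['Q839T', 'Y689M']
At Zeta: gained ['P486E', 'D454A', 'Q242M'] -> total ['D454A', 'P486E', 'Q242M', 'Q839T', 'Y689M']
At Lambda: gained ['D634P', 'Q451A'] -> total ['D454A', 'D634P', 'P486E', 'Q242M', 'Q451A', 'Q839T', 'Y689M']
At Theta: gained ['Q338N', 'Q51W'] -> total ['D454A', 'D634P', 'P486E', 'Q242M', 'Q338N', 'Q451A', 'Q51W', 'Q839T', 'Y689M']
At Epsilon: gained ['P812N', 'S706L'] -> total ['D454A', 'D634P', 'P486E', 'P812N', 'Q242M', 'Q338N', 'Q451A', 'Q51W', 'Q839T', 'S706L', 'Y689M']
At Gamma: gained ['Y131C'] -> total ['D454A', 'D634P', 'P486E', 'P812N', 'Q242M', 'Q338N', 'Q451A', 'Q51W', 'Q839T', 'S706L', 'Y131C', 'Y689M']

Answer: D454A,D634P,P486E,P812N,Q242M,Q338N,Q451A,Q51W,Q839T,S706L,Y131C,Y689M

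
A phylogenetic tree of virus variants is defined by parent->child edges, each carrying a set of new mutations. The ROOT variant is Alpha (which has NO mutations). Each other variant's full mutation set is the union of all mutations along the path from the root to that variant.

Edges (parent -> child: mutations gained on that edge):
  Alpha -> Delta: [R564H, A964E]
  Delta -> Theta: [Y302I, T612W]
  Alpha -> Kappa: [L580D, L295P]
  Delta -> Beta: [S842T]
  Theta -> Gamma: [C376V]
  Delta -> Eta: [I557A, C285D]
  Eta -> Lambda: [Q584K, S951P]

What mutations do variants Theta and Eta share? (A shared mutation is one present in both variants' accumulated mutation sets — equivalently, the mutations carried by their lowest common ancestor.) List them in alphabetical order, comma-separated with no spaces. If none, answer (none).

Accumulating mutations along path to Theta:
  At Alpha: gained [] -> total []
  At Delta: gained ['R564H', 'A964E'] -> total ['A964E', 'R564H']
  At Theta: gained ['Y302I', 'T612W'] -> total ['A964E', 'R564H', 'T612W', 'Y302I']
Mutations(Theta) = ['A964E', 'R564H', 'T612W', 'Y302I']
Accumulating mutations along path to Eta:
  At Alpha: gained [] -> total []
  At Delta: gained ['R564H', 'A964E'] -> total ['A964E', 'R564H']
  At Eta: gained ['I557A', 'C285D'] -> total ['A964E', 'C285D', 'I557A', 'R564H']
Mutations(Eta) = ['A964E', 'C285D', 'I557A', 'R564H']
Intersection: ['A964E', 'R564H', 'T612W', 'Y302I'] ∩ ['A964E', 'C285D', 'I557A', 'R564H'] = ['A964E', 'R564H']

Answer: A964E,R564H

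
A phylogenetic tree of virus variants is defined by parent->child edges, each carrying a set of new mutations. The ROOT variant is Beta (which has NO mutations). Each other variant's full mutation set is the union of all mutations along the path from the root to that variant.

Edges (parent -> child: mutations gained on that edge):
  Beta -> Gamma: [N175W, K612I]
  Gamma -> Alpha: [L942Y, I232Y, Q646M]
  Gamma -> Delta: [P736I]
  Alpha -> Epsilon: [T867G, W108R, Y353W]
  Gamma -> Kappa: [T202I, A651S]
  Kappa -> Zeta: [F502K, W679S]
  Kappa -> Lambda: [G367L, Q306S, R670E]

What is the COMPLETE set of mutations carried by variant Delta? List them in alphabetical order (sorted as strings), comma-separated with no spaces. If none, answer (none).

Answer: K612I,N175W,P736I

Derivation:
At Beta: gained [] -> total []
At Gamma: gained ['N175W', 'K612I'] -> total ['K612I', 'N175W']
At Delta: gained ['P736I'] -> total ['K612I', 'N175W', 'P736I']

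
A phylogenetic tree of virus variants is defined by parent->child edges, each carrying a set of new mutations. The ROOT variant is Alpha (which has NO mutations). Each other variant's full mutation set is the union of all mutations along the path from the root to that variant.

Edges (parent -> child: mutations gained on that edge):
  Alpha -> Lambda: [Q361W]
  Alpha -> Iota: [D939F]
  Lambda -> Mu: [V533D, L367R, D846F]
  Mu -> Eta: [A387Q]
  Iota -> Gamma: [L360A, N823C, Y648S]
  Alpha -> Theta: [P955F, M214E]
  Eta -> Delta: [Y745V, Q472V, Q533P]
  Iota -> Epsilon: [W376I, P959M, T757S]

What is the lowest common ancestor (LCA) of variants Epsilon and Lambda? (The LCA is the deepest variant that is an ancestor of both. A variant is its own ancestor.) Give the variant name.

Answer: Alpha

Derivation:
Path from root to Epsilon: Alpha -> Iota -> Epsilon
  ancestors of Epsilon: {Alpha, Iota, Epsilon}
Path from root to Lambda: Alpha -> Lambda
  ancestors of Lambda: {Alpha, Lambda}
Common ancestors: {Alpha}
Walk up from Lambda: Lambda (not in ancestors of Epsilon), Alpha (in ancestors of Epsilon)
Deepest common ancestor (LCA) = Alpha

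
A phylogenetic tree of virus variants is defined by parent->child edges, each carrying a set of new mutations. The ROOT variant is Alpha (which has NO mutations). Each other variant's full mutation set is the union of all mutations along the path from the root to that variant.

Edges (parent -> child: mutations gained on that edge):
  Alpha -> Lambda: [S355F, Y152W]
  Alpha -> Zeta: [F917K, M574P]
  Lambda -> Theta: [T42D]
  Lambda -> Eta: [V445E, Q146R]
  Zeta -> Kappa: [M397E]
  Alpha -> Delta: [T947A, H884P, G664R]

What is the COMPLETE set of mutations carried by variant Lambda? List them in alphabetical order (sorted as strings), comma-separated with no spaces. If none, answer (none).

Answer: S355F,Y152W

Derivation:
At Alpha: gained [] -> total []
At Lambda: gained ['S355F', 'Y152W'] -> total ['S355F', 'Y152W']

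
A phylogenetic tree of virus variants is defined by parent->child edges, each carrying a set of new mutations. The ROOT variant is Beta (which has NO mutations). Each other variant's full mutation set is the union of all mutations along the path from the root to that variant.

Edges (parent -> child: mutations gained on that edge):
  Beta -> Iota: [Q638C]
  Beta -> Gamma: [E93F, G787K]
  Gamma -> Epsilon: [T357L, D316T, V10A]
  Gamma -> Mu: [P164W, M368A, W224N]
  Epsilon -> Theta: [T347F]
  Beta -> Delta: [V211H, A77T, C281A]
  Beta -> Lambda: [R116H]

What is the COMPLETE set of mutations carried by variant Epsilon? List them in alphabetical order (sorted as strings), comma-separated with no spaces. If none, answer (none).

At Beta: gained [] -> total []
At Gamma: gained ['E93F', 'G787K'] -> total ['E93F', 'G787K']
At Epsilon: gained ['T357L', 'D316T', 'V10A'] -> total ['D316T', 'E93F', 'G787K', 'T357L', 'V10A']

Answer: D316T,E93F,G787K,T357L,V10A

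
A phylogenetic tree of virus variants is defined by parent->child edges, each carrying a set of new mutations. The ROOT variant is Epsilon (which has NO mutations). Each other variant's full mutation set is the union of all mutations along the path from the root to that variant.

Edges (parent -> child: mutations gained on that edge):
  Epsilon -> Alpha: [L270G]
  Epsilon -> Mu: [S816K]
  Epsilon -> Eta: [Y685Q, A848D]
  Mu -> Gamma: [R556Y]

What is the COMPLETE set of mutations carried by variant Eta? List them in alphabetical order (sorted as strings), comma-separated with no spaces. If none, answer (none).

Answer: A848D,Y685Q

Derivation:
At Epsilon: gained [] -> total []
At Eta: gained ['Y685Q', 'A848D'] -> total ['A848D', 'Y685Q']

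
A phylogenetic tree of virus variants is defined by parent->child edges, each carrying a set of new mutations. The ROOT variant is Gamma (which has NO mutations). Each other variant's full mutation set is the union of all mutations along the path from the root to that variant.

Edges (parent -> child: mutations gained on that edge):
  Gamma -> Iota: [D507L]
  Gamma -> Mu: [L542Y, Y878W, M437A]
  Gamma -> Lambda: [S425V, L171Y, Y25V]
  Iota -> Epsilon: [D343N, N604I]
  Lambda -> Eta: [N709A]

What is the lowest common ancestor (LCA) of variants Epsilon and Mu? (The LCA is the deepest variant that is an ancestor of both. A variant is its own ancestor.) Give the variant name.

Answer: Gamma

Derivation:
Path from root to Epsilon: Gamma -> Iota -> Epsilon
  ancestors of Epsilon: {Gamma, Iota, Epsilon}
Path from root to Mu: Gamma -> Mu
  ancestors of Mu: {Gamma, Mu}
Common ancestors: {Gamma}
Walk up from Mu: Mu (not in ancestors of Epsilon), Gamma (in ancestors of Epsilon)
Deepest common ancestor (LCA) = Gamma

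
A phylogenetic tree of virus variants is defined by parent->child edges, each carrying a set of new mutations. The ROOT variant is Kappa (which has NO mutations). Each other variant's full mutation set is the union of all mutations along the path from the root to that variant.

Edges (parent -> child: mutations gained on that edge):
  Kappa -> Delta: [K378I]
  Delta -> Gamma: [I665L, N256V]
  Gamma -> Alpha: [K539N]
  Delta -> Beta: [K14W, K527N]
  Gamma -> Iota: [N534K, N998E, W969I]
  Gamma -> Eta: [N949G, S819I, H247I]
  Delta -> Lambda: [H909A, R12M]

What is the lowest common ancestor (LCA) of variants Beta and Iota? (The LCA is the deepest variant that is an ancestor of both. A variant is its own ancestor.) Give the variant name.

Path from root to Beta: Kappa -> Delta -> Beta
  ancestors of Beta: {Kappa, Delta, Beta}
Path from root to Iota: Kappa -> Delta -> Gamma -> Iota
  ancestors of Iota: {Kappa, Delta, Gamma, Iota}
Common ancestors: {Kappa, Delta}
Walk up from Iota: Iota (not in ancestors of Beta), Gamma (not in ancestors of Beta), Delta (in ancestors of Beta), Kappa (in ancestors of Beta)
Deepest common ancestor (LCA) = Delta

Answer: Delta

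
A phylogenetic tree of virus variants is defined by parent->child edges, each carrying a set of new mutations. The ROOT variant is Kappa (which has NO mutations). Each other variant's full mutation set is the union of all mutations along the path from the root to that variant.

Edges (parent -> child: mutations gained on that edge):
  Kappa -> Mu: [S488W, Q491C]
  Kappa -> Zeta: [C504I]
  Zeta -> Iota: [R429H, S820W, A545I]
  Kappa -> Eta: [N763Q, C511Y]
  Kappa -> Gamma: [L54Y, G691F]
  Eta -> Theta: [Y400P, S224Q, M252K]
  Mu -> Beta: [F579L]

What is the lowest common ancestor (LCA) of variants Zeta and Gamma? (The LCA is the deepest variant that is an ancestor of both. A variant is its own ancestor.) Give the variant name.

Answer: Kappa

Derivation:
Path from root to Zeta: Kappa -> Zeta
  ancestors of Zeta: {Kappa, Zeta}
Path from root to Gamma: Kappa -> Gamma
  ancestors of Gamma: {Kappa, Gamma}
Common ancestors: {Kappa}
Walk up from Gamma: Gamma (not in ancestors of Zeta), Kappa (in ancestors of Zeta)
Deepest common ancestor (LCA) = Kappa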